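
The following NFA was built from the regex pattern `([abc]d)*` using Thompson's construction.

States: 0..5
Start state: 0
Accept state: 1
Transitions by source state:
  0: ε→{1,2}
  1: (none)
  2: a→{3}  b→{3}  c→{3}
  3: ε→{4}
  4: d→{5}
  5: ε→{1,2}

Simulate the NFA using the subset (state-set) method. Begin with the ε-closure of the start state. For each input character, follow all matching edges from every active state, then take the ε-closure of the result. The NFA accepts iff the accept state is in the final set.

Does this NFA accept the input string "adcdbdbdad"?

S₀ = ε-closure({0}) = {0,1,2}
'a' @ 1: {3,4}
'd' @ 2: {1,2,5}  [accepting]
'c' @ 3: {3,4}
'd' @ 4: {1,2,5}  [accepting]
'b' @ 5: {3,4}
'd' @ 6: {1,2,5}  [accepting]
'b' @ 7: {3,4}
'd' @ 8: {1,2,5}  [accepting]
'a' @ 9: {3,4}
'd' @ 10: {1,2,5}  [accepting]
end set {1,2,5} — state 1 in

Answer: ACCEPT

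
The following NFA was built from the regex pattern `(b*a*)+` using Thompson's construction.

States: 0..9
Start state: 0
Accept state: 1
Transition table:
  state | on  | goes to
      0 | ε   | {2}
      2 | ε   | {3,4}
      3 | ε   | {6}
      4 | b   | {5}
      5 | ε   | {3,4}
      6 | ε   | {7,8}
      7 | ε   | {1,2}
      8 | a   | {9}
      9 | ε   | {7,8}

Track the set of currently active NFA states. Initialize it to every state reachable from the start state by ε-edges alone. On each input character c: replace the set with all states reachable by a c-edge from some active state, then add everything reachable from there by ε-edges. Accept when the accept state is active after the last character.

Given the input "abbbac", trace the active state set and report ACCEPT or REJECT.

start: ε-closure({0}) = {0,1,2,3,4,6,7,8}
'a' @ 1: {1,2,3,4,6,7,8,9}  [accepting]
'b' @ 2: {1,2,3,4,5,6,7,8}  [accepting]
'b' @ 3: {1,2,3,4,5,6,7,8}  [accepting]
'b' @ 4: {1,2,3,4,5,6,7,8}  [accepting]
'a' @ 5: {1,2,3,4,6,7,8,9}  [accepting]
'c' @ 6: {}  — no active states
final: {}; accept 1 not in set

Answer: REJECT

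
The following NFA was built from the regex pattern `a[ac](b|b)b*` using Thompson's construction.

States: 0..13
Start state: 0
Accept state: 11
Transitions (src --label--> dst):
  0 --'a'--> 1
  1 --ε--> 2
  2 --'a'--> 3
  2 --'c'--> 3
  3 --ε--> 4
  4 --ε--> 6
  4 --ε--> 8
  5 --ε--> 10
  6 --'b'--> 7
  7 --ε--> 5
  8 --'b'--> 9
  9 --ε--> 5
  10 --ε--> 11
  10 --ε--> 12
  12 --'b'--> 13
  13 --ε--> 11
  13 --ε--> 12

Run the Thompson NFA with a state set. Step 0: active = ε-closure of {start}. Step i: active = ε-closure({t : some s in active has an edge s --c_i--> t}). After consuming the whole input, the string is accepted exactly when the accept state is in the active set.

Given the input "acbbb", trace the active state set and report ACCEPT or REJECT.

S₀ = ε-closure({0}) = {0}
'a' @ 1: {1,2}
'c' @ 2: {3,4,6,8}
'b' @ 3: {5,7,9,10,11,12}  ✓accept
'b' @ 4: {11,12,13}  ✓accept
'b' @ 5: {11,12,13}  ✓accept
final: {11,12,13}; accept 11 in set

Answer: ACCEPT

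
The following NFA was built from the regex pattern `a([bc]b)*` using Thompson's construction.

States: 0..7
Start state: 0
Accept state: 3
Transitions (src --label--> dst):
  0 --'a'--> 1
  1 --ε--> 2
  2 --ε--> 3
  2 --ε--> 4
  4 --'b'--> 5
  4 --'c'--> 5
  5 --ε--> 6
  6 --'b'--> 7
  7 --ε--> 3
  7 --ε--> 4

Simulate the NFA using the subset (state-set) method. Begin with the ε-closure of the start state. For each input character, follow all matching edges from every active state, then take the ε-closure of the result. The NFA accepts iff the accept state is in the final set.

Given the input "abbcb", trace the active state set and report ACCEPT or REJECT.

S₀ = ε-closure({0}) = {0}
'a' @ 1: {1,2,3,4}  (accept∈set)
'b' @ 2: {5,6}
'b' @ 3: {3,4,7}  (accept∈set)
'c' @ 4: {5,6}
'b' @ 5: {3,4,7}  (accept∈set)
after full input: {3,4,7}  (accept=3 in)

Answer: ACCEPT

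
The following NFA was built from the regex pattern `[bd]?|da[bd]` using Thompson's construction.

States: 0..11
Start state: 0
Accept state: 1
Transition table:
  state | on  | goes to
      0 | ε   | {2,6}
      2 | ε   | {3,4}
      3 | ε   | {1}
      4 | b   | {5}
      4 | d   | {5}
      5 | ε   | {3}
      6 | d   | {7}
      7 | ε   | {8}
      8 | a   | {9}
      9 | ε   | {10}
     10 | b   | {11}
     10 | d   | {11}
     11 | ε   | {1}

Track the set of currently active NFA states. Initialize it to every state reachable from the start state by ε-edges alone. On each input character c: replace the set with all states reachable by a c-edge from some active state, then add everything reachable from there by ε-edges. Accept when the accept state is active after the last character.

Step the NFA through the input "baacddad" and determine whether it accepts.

S₀ = ε-closure({0}) = {0,1,2,3,4,6}
'b' @ 1: {1,3,5}  (accept∈set)
'a' @ 2: {}  — state set empty
rest 'acddad' ignored (set empty)
after full input: {}  (accept=1 not in)

Answer: REJECT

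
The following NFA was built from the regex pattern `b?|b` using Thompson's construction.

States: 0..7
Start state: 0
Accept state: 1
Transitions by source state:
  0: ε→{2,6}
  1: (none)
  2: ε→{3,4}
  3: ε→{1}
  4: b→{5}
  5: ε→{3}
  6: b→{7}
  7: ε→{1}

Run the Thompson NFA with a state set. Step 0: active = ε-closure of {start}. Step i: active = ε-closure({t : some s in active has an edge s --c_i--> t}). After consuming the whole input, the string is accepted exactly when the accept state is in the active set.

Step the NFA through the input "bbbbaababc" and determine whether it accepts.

S₀ = ε-closure({0}) = {0,1,2,3,4,6}
'b' @ 1: {1,3,5,7}  (accept∈set)
'b' @ 2: {}  — dead — no transitions
rest 'bbaababc' ignored (set empty)
final: {}; accept 1 not in set

Answer: REJECT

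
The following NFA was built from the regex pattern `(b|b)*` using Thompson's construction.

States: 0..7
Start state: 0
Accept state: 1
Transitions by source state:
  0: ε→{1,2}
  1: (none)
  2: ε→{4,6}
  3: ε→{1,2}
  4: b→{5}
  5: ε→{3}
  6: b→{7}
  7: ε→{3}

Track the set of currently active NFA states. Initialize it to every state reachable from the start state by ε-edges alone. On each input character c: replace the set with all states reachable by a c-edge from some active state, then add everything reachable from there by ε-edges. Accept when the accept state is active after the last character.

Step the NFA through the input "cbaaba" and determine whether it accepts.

Answer: REJECT

Steps:
initial (ε-close {0}): {0,1,2,4,6}
'c' @ 1: {}  — no active states
rest 'baaba' ignored (set empty)
final: {}; accept 1 not in set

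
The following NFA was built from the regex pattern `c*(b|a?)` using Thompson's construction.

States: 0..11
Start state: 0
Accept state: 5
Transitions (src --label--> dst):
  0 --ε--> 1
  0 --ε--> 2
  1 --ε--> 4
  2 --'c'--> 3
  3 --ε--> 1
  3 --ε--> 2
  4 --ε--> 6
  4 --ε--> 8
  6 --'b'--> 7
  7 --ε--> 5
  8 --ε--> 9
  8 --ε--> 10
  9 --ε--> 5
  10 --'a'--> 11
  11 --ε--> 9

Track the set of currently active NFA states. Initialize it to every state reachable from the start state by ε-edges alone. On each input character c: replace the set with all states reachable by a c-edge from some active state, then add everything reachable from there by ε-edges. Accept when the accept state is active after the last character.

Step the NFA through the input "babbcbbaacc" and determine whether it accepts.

start: ε-closure({0}) = {0,1,2,4,5,6,8,9,10}
'b' @ 1: {5,7}  ✓accept
'a' @ 2: {}  — no active states
rest 'bbcbbaacc' ignored (set empty)
after full input: {}  (accept=5 not in)

Answer: REJECT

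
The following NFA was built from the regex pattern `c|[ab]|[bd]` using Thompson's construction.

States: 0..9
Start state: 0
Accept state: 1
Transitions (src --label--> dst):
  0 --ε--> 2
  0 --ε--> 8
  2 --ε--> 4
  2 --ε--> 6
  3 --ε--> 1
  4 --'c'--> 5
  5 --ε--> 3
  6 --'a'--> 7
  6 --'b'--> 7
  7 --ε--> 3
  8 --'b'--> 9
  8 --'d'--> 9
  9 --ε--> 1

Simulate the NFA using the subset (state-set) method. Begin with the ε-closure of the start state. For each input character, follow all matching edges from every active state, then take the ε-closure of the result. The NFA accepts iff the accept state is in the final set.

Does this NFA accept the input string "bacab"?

start: ε-closure({0}) = {0,2,4,6,8}
'b' @ 1: {1,3,7,9}  (accept∈set)
'a' @ 2: {}  — dead — no transitions
rest 'cab' ignored (set empty)
end set {} — state 1 not in

Answer: REJECT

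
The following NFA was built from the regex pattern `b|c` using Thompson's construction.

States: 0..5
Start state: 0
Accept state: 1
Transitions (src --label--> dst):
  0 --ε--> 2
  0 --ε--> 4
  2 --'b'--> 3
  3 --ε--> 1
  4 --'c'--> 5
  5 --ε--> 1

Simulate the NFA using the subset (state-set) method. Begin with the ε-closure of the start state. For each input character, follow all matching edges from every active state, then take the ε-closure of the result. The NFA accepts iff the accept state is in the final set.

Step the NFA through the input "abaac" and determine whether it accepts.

Answer: REJECT

Steps:
initial (ε-close {0}): {0,2,4}
'a' @ 1: {}  — state set empty
rest 'baac' ignored (set empty)
after full input: {}  (accept=1 not in)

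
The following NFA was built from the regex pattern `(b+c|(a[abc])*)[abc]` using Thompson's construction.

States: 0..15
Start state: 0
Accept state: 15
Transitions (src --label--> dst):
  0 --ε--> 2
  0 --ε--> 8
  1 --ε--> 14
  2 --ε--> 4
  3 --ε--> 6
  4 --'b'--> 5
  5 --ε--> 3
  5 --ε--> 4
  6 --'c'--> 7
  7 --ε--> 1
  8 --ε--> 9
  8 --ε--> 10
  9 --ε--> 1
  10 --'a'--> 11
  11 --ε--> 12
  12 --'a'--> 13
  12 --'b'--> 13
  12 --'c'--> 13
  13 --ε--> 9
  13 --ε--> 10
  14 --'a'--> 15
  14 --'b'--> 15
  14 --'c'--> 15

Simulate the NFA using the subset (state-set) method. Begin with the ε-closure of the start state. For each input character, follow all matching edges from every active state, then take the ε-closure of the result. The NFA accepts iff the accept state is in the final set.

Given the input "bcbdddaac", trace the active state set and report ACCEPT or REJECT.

Answer: REJECT

Trace:
start: ε-closure({0}) = {0,1,2,4,8,9,10,14}
'b' @ 1: {3,4,5,6,15}  [accepting]
'c' @ 2: {1,7,14}
'b' @ 3: {15}  [accepting]
'd' @ 4: {}  — no active states
rest 'ddaac' ignored (set empty)
final: {}; accept 15 not in set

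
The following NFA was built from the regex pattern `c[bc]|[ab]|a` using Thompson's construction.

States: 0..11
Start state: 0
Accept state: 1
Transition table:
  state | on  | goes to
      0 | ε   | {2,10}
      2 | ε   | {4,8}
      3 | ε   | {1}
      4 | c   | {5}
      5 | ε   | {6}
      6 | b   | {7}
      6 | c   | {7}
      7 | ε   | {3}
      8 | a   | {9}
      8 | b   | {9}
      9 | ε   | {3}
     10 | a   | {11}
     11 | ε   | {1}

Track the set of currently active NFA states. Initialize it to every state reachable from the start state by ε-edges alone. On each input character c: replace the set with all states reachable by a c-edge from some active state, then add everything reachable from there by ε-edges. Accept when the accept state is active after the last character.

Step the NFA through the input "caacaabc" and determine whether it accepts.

initial (ε-close {0}): {0,2,4,8,10}
'c' @ 1: {5,6}
'a' @ 2: {}  — dead — no transitions
rest 'acaabc' ignored (set empty)
final: {}; accept 1 not in set

Answer: REJECT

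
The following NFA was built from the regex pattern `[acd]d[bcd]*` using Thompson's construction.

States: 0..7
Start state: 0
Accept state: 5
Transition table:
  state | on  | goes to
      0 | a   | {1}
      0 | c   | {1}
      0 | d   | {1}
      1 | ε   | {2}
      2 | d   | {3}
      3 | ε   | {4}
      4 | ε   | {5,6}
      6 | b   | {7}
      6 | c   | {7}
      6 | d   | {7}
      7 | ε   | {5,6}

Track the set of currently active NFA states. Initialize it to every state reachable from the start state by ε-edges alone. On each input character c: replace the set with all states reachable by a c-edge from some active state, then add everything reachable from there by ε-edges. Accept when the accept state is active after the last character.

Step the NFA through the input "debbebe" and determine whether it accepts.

initial (ε-close {0}): {0}
'd' @ 1: {1,2}
'e' @ 2: {}  — state set empty
rest 'bbebe' ignored (set empty)
final: {}; accept 5 not in set

Answer: REJECT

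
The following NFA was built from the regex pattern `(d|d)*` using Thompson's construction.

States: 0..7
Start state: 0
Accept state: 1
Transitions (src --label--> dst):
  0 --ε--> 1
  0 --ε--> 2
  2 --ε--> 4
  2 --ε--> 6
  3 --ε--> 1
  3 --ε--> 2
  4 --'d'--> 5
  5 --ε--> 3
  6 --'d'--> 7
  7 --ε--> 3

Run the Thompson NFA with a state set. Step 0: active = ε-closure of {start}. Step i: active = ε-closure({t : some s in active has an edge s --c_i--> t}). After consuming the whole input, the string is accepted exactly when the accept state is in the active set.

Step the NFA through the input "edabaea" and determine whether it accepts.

initial (ε-close {0}): {0,1,2,4,6}
'e' @ 1: {}  — no active states
rest 'dabaea' ignored (set empty)
after full input: {}  (accept=1 not in)

Answer: REJECT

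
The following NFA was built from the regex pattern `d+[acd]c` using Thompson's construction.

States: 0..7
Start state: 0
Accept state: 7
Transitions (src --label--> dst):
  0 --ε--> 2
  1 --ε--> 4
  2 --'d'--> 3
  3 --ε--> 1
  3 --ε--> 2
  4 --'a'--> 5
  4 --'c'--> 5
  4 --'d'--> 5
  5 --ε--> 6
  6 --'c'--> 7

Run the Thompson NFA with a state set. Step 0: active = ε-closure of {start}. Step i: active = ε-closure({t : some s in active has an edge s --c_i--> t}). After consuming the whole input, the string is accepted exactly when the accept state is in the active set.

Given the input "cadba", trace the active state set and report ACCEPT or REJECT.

Answer: REJECT

Trace:
start: ε-closure({0}) = {0,2}
'c' @ 1: {}  — dead — no transitions
rest 'adba' ignored (set empty)
end set {} — state 7 not in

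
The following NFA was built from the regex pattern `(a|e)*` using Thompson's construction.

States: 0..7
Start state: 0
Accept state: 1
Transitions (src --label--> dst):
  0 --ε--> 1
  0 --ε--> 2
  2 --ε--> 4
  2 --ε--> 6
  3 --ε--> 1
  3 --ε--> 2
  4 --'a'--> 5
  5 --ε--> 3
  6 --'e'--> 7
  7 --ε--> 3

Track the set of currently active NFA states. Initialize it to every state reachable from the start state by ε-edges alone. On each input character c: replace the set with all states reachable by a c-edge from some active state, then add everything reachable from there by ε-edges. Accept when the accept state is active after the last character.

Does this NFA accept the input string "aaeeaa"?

initial (ε-close {0}): {0,1,2,4,6}
'a' @ 1: {1,2,3,4,5,6}  (accept∈set)
'a' @ 2: {1,2,3,4,5,6}  (accept∈set)
'e' @ 3: {1,2,3,4,6,7}  (accept∈set)
'e' @ 4: {1,2,3,4,6,7}  (accept∈set)
'a' @ 5: {1,2,3,4,5,6}  (accept∈set)
'a' @ 6: {1,2,3,4,5,6}  (accept∈set)
after full input: {1,2,3,4,5,6}  (accept=1 in)

Answer: ACCEPT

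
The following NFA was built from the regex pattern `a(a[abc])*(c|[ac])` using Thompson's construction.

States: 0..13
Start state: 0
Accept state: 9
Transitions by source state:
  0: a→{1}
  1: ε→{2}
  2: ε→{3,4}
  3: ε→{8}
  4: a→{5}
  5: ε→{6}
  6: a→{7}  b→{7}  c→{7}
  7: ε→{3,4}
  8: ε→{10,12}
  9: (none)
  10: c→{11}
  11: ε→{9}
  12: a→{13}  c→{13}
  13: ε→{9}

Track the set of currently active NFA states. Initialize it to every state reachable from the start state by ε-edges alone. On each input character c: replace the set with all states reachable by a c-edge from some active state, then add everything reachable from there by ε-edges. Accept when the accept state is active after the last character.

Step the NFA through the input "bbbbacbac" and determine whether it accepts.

Answer: REJECT

Steps:
initial (ε-close {0}): {0}
'b' @ 1: {}  — state set empty
rest 'bbbacbac' ignored (set empty)
end set {} — state 9 not in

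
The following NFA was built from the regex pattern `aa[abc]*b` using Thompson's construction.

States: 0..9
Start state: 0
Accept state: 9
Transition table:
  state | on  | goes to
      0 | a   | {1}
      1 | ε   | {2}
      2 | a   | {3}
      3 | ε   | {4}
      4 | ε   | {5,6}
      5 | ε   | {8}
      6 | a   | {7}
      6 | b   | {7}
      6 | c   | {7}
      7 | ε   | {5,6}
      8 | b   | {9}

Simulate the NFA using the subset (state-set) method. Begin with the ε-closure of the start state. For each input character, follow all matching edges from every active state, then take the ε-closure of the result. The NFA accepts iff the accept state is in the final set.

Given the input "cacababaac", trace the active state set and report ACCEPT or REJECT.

start: ε-closure({0}) = {0}
'c' @ 1: {}  — no active states
rest 'acababaac' ignored (set empty)
after full input: {}  (accept=9 not in)

Answer: REJECT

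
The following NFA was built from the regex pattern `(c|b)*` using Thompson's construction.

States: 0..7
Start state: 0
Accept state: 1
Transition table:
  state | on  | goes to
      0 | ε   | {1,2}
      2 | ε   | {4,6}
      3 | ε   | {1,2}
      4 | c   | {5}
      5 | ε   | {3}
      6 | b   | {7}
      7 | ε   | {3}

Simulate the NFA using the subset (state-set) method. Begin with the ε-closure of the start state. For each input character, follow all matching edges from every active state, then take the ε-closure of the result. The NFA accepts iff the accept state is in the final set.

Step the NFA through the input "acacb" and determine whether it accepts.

Answer: REJECT

Trace:
S₀ = ε-closure({0}) = {0,1,2,4,6}
'a' @ 1: {}  — state set empty
rest 'cacb' ignored (set empty)
after full input: {}  (accept=1 not in)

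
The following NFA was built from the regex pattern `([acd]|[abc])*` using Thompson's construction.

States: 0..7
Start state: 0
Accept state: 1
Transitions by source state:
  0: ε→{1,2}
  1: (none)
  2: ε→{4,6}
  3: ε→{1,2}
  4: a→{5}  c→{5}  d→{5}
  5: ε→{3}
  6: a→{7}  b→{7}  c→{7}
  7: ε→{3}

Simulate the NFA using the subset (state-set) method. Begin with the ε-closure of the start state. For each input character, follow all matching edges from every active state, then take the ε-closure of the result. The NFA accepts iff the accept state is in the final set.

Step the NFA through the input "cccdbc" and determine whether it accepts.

initial (ε-close {0}): {0,1,2,4,6}
'c' @ 1: {1,2,3,4,5,6,7}  ✓accept
'c' @ 2: {1,2,3,4,5,6,7}  ✓accept
'c' @ 3: {1,2,3,4,5,6,7}  ✓accept
'd' @ 4: {1,2,3,4,5,6}  ✓accept
'b' @ 5: {1,2,3,4,6,7}  ✓accept
'c' @ 6: {1,2,3,4,5,6,7}  ✓accept
after full input: {1,2,3,4,5,6,7}  (accept=1 in)

Answer: ACCEPT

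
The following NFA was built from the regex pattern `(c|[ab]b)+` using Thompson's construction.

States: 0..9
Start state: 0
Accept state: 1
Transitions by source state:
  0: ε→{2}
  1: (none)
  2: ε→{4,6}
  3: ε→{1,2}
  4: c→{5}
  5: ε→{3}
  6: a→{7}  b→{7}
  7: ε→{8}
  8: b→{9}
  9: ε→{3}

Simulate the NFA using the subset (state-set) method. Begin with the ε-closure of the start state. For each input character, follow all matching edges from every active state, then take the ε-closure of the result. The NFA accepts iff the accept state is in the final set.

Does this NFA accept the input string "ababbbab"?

Answer: ACCEPT

Derivation:
start: ε-closure({0}) = {0,2,4,6}
'a' @ 1: {7,8}
'b' @ 2: {1,2,3,4,6,9}  [accepting]
'a' @ 3: {7,8}
'b' @ 4: {1,2,3,4,6,9}  [accepting]
'b' @ 5: {7,8}
'b' @ 6: {1,2,3,4,6,9}  [accepting]
'a' @ 7: {7,8}
'b' @ 8: {1,2,3,4,6,9}  [accepting]
after full input: {1,2,3,4,6,9}  (accept=1 in)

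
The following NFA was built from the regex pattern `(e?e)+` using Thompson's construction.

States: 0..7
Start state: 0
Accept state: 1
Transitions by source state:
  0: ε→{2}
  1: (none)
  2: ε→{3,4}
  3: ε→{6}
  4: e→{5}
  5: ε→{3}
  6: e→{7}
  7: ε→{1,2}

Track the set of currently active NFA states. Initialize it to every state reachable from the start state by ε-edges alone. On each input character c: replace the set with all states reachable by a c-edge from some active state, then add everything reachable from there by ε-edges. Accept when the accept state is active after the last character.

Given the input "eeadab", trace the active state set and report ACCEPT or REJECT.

Answer: REJECT

Trace:
S₀ = ε-closure({0}) = {0,2,3,4,6}
'e' @ 1: {1,2,3,4,5,6,7}  [accepting]
'e' @ 2: {1,2,3,4,5,6,7}  [accepting]
'a' @ 3: {}  — no active states
rest 'dab' ignored (set empty)
after full input: {}  (accept=1 not in)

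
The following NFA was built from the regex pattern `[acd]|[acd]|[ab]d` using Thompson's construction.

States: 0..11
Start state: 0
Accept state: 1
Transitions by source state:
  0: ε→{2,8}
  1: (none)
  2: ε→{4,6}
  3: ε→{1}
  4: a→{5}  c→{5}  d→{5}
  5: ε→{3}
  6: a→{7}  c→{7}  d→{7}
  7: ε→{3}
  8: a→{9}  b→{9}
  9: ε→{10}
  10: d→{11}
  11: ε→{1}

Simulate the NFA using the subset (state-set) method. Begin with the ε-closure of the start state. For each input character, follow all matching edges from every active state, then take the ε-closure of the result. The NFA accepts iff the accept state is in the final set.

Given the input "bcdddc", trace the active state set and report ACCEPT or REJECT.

start: ε-closure({0}) = {0,2,4,6,8}
'b' @ 1: {9,10}
'c' @ 2: {}  — no active states
rest 'dddc' ignored (set empty)
end set {} — state 1 not in

Answer: REJECT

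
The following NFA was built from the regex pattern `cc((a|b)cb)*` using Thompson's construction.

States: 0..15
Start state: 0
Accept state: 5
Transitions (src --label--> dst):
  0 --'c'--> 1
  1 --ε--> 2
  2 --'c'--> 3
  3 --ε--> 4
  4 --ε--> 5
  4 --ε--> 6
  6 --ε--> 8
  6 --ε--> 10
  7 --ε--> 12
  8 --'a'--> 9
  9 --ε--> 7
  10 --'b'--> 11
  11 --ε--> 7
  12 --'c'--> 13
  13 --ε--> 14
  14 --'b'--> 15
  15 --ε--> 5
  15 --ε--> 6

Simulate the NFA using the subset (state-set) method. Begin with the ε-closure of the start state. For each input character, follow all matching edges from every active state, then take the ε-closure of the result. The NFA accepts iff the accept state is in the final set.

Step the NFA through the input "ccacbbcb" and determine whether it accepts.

start: ε-closure({0}) = {0}
'c' @ 1: {1,2}
'c' @ 2: {3,4,5,6,8,10}  ✓accept
'a' @ 3: {7,9,12}
'c' @ 4: {13,14}
'b' @ 5: {5,6,8,10,15}  ✓accept
'b' @ 6: {7,11,12}
'c' @ 7: {13,14}
'b' @ 8: {5,6,8,10,15}  ✓accept
end set {5,6,8,10,15} — state 5 in

Answer: ACCEPT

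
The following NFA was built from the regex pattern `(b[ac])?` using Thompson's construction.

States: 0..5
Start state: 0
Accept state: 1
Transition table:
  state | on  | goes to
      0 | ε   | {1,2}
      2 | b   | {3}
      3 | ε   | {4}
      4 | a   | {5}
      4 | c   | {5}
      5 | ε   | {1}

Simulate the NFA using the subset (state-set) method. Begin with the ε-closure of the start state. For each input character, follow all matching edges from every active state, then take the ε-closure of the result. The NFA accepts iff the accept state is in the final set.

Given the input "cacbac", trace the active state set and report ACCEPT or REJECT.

Answer: REJECT

Steps:
start: ε-closure({0}) = {0,1,2}
'c' @ 1: {}  — dead — no transitions
rest 'acbac' ignored (set empty)
after full input: {}  (accept=1 not in)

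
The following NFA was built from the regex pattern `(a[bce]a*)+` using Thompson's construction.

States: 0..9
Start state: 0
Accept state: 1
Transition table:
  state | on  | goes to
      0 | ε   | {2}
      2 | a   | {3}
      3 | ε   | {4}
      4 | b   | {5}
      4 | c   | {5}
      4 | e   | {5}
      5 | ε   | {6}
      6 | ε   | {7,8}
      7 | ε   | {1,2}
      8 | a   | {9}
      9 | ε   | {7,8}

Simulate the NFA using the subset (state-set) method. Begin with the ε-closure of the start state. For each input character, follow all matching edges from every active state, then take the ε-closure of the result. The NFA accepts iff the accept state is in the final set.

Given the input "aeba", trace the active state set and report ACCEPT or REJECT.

S₀ = ε-closure({0}) = {0,2}
'a' @ 1: {3,4}
'e' @ 2: {1,2,5,6,7,8}  (accept∈set)
'b' @ 3: {}  — dead — no transitions
rest 'a' ignored (set empty)
final: {}; accept 1 not in set

Answer: REJECT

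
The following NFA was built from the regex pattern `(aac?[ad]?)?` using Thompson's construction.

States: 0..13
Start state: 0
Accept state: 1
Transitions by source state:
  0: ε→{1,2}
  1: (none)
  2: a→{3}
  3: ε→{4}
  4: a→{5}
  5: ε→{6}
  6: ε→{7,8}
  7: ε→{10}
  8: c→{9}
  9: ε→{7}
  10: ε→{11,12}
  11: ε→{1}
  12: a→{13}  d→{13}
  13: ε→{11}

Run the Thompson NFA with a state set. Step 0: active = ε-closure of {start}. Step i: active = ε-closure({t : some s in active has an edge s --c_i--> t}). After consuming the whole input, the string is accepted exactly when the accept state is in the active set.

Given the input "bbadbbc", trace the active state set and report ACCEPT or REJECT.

Answer: REJECT

Derivation:
start: ε-closure({0}) = {0,1,2}
'b' @ 1: {}  — state set empty
rest 'badbbc' ignored (set empty)
final: {}; accept 1 not in set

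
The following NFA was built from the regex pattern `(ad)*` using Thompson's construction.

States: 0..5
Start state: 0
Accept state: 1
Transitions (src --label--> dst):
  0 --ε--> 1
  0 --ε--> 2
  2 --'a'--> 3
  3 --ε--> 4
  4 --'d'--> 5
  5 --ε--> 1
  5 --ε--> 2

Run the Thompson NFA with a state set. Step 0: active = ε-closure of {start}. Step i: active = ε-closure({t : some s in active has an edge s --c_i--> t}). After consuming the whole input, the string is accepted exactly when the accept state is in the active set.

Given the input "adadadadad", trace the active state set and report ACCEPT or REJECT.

Answer: ACCEPT

Derivation:
start: ε-closure({0}) = {0,1,2}
'a' @ 1: {3,4}
'd' @ 2: {1,2,5}  (accept∈set)
'a' @ 3: {3,4}
'd' @ 4: {1,2,5}  (accept∈set)
'a' @ 5: {3,4}
'd' @ 6: {1,2,5}  (accept∈set)
'a' @ 7: {3,4}
'd' @ 8: {1,2,5}  (accept∈set)
'a' @ 9: {3,4}
'd' @ 10: {1,2,5}  (accept∈set)
end set {1,2,5} — state 1 in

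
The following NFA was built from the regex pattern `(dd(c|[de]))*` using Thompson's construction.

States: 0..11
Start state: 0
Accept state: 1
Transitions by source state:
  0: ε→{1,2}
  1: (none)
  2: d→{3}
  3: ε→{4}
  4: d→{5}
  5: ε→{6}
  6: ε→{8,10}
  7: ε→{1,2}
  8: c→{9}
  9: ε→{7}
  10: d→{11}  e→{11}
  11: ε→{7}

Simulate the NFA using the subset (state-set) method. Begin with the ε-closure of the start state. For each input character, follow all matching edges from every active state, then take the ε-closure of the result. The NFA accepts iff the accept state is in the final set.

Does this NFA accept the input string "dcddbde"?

initial (ε-close {0}): {0,1,2}
'd' @ 1: {3,4}
'c' @ 2: {}  — state set empty
rest 'ddbde' ignored (set empty)
end set {} — state 1 not in

Answer: REJECT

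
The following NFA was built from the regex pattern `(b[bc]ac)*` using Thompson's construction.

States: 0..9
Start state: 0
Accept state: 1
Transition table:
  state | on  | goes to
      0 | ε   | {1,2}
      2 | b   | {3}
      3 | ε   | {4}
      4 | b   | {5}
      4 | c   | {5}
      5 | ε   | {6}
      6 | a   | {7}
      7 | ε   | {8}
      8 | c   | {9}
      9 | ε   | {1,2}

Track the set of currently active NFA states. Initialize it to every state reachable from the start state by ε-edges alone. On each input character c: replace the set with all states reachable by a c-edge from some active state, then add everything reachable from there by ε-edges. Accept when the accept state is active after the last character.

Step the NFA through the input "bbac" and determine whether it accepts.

Answer: ACCEPT

Steps:
initial (ε-close {0}): {0,1,2}
'b' @ 1: {3,4}
'b' @ 2: {5,6}
'a' @ 3: {7,8}
'c' @ 4: {1,2,9}  (accept∈set)
final: {1,2,9}; accept 1 in set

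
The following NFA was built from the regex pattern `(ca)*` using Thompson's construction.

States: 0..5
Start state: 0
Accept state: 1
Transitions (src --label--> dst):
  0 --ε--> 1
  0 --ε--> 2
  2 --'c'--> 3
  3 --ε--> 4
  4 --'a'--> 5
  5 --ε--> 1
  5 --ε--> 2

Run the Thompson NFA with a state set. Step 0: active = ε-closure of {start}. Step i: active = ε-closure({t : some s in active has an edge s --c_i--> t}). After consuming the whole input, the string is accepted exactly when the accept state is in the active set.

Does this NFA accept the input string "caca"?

initial (ε-close {0}): {0,1,2}
'c' @ 1: {3,4}
'a' @ 2: {1,2,5}  (accept∈set)
'c' @ 3: {3,4}
'a' @ 4: {1,2,5}  (accept∈set)
after full input: {1,2,5}  (accept=1 in)

Answer: ACCEPT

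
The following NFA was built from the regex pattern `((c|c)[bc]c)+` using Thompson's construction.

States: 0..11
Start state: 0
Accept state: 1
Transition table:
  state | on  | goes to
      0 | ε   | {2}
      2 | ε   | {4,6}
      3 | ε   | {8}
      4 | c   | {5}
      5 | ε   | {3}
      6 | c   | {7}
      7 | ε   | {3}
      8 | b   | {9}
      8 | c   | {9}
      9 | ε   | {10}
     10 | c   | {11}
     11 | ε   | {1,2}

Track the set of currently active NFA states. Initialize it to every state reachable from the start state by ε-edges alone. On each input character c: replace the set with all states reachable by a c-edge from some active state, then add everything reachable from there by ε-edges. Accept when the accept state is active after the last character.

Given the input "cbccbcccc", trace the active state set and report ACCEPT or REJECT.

Answer: ACCEPT

Trace:
initial (ε-close {0}): {0,2,4,6}
'c' @ 1: {3,5,7,8}
'b' @ 2: {9,10}
'c' @ 3: {1,2,4,6,11}  ✓accept
'c' @ 4: {3,5,7,8}
'b' @ 5: {9,10}
'c' @ 6: {1,2,4,6,11}  ✓accept
'c' @ 7: {3,5,7,8}
'c' @ 8: {9,10}
'c' @ 9: {1,2,4,6,11}  ✓accept
final: {1,2,4,6,11}; accept 1 in set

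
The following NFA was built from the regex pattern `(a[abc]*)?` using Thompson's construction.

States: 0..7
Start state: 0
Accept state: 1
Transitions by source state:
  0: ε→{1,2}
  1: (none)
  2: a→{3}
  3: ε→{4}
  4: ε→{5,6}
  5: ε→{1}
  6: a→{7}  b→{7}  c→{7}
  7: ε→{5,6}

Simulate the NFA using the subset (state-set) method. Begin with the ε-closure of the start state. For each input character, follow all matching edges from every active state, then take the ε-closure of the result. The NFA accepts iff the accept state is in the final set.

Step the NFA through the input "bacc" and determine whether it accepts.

Answer: REJECT

Steps:
start: ε-closure({0}) = {0,1,2}
'b' @ 1: {}  — no active states
rest 'acc' ignored (set empty)
end set {} — state 1 not in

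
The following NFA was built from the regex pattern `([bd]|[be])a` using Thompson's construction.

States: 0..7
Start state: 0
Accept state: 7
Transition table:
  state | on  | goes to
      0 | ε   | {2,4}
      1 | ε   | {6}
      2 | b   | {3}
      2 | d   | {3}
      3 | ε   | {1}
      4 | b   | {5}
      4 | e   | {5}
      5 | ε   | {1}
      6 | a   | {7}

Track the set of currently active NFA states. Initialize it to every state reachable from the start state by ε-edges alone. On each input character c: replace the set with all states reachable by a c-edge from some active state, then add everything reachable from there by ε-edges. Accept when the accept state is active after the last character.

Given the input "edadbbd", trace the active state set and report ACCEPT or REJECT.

initial (ε-close {0}): {0,2,4}
'e' @ 1: {1,5,6}
'd' @ 2: {}  — dead — no transitions
rest 'adbbd' ignored (set empty)
final: {}; accept 7 not in set

Answer: REJECT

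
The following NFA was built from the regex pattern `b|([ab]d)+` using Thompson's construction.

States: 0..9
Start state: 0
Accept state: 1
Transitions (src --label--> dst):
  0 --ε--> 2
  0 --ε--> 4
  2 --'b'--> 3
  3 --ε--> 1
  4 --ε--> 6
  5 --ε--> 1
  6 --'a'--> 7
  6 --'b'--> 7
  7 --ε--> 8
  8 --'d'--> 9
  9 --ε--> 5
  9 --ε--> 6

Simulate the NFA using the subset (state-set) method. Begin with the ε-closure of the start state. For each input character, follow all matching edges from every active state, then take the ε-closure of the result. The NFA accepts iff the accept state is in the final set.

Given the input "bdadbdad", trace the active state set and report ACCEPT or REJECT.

Answer: ACCEPT

Steps:
initial (ε-close {0}): {0,2,4,6}
'b' @ 1: {1,3,7,8}  ✓accept
'd' @ 2: {1,5,6,9}  ✓accept
'a' @ 3: {7,8}
'd' @ 4: {1,5,6,9}  ✓accept
'b' @ 5: {7,8}
'd' @ 6: {1,5,6,9}  ✓accept
'a' @ 7: {7,8}
'd' @ 8: {1,5,6,9}  ✓accept
final: {1,5,6,9}; accept 1 in set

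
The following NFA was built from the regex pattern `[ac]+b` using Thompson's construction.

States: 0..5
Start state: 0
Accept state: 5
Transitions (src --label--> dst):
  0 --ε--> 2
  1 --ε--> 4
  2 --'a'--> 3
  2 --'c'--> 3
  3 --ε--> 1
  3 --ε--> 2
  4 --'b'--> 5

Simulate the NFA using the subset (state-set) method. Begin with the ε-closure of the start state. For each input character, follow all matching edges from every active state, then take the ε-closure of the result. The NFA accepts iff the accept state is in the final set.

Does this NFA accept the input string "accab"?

Answer: ACCEPT

Derivation:
S₀ = ε-closure({0}) = {0,2}
'a' @ 1: {1,2,3,4}
'c' @ 2: {1,2,3,4}
'c' @ 3: {1,2,3,4}
'a' @ 4: {1,2,3,4}
'b' @ 5: {5}  ✓accept
final: {5}; accept 5 in set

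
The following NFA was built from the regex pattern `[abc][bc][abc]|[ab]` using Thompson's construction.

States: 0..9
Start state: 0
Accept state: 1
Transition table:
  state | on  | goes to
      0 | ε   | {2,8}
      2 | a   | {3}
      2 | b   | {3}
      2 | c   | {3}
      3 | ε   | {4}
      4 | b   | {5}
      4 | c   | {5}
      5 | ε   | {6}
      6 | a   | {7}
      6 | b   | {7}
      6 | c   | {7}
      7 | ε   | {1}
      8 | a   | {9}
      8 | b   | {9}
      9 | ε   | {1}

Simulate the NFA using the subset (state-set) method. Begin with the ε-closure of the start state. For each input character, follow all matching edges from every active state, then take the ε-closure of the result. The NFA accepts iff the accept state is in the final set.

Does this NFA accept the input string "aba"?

S₀ = ε-closure({0}) = {0,2,8}
'a' @ 1: {1,3,4,9}  [accepting]
'b' @ 2: {5,6}
'a' @ 3: {1,7}  [accepting]
end set {1,7} — state 1 in

Answer: ACCEPT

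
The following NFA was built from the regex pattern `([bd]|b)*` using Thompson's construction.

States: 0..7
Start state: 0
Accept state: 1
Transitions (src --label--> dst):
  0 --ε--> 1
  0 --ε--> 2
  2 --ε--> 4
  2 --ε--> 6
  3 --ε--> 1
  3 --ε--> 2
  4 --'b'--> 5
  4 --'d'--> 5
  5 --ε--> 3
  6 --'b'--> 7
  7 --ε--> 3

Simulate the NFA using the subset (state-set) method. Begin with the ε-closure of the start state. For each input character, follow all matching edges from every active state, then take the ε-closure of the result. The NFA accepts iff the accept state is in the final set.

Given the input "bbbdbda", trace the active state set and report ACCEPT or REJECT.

Answer: REJECT

Steps:
S₀ = ε-closure({0}) = {0,1,2,4,6}
'b' @ 1: {1,2,3,4,5,6,7}  ✓accept
'b' @ 2: {1,2,3,4,5,6,7}  ✓accept
'b' @ 3: {1,2,3,4,5,6,7}  ✓accept
'd' @ 4: {1,2,3,4,5,6}  ✓accept
'b' @ 5: {1,2,3,4,5,6,7}  ✓accept
'd' @ 6: {1,2,3,4,5,6}  ✓accept
'a' @ 7: {}  — state set empty
after full input: {}  (accept=1 not in)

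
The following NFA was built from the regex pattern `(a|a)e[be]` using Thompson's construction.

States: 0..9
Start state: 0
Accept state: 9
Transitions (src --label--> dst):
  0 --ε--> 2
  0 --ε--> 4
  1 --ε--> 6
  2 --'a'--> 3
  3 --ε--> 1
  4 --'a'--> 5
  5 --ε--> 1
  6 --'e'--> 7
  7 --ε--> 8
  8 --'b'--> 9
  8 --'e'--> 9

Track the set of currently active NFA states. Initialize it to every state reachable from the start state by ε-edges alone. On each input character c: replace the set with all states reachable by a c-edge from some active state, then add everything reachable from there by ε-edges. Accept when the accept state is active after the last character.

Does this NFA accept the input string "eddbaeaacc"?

start: ε-closure({0}) = {0,2,4}
'e' @ 1: {}  — dead — no transitions
rest 'ddbaeaacc' ignored (set empty)
after full input: {}  (accept=9 not in)

Answer: REJECT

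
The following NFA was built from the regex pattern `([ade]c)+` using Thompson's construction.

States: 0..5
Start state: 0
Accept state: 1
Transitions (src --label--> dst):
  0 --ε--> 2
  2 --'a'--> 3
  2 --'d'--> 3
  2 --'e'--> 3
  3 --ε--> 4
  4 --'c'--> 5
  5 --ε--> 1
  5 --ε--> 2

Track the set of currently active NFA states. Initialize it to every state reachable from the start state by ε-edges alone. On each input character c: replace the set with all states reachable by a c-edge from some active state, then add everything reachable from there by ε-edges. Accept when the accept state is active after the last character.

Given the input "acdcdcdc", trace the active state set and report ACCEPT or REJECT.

Answer: ACCEPT

Steps:
S₀ = ε-closure({0}) = {0,2}
'a' @ 1: {3,4}
'c' @ 2: {1,2,5}  (accept∈set)
'd' @ 3: {3,4}
'c' @ 4: {1,2,5}  (accept∈set)
'd' @ 5: {3,4}
'c' @ 6: {1,2,5}  (accept∈set)
'd' @ 7: {3,4}
'c' @ 8: {1,2,5}  (accept∈set)
after full input: {1,2,5}  (accept=1 in)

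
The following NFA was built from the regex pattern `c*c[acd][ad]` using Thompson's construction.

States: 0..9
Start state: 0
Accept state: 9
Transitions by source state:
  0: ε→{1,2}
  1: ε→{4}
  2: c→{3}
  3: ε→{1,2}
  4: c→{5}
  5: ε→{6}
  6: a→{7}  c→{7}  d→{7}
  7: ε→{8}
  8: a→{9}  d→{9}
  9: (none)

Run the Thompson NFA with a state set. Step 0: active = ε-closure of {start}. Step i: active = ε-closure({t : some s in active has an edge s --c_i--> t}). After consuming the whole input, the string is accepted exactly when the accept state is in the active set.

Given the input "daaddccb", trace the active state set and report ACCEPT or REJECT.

Answer: REJECT

Derivation:
initial (ε-close {0}): {0,1,2,4}
'd' @ 1: {}  — state set empty
rest 'aaddccb' ignored (set empty)
end set {} — state 9 not in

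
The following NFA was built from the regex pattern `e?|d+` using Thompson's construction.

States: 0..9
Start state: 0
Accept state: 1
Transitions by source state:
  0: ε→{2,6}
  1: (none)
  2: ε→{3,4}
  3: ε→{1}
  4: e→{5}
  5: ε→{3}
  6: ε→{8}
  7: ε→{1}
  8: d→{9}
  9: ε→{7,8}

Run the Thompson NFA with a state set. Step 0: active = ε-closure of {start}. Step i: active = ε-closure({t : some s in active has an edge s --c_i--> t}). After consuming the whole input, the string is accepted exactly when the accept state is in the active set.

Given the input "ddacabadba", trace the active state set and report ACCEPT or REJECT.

S₀ = ε-closure({0}) = {0,1,2,3,4,6,8}
'd' @ 1: {1,7,8,9}  ✓accept
'd' @ 2: {1,7,8,9}  ✓accept
'a' @ 3: {}  — no active states
rest 'cabadba' ignored (set empty)
end set {} — state 1 not in

Answer: REJECT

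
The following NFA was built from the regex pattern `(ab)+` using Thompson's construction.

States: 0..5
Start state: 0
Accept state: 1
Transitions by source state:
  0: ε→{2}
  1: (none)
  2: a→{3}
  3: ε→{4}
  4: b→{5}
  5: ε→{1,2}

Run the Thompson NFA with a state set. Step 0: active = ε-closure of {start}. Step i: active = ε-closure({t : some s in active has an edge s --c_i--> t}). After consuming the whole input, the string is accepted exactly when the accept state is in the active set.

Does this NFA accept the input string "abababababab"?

S₀ = ε-closure({0}) = {0,2}
'a' @ 1: {3,4}
'b' @ 2: {1,2,5}  ✓accept
'a' @ 3: {3,4}
'b' @ 4: {1,2,5}  ✓accept
'a' @ 5: {3,4}
'b' @ 6: {1,2,5}  ✓accept
'a' @ 7: {3,4}
'b' @ 8: {1,2,5}  ✓accept
'a' @ 9: {3,4}
'b' @ 10: {1,2,5}  ✓accept
'a' @ 11: {3,4}
'b' @ 12: {1,2,5}  ✓accept
final: {1,2,5}; accept 1 in set

Answer: ACCEPT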